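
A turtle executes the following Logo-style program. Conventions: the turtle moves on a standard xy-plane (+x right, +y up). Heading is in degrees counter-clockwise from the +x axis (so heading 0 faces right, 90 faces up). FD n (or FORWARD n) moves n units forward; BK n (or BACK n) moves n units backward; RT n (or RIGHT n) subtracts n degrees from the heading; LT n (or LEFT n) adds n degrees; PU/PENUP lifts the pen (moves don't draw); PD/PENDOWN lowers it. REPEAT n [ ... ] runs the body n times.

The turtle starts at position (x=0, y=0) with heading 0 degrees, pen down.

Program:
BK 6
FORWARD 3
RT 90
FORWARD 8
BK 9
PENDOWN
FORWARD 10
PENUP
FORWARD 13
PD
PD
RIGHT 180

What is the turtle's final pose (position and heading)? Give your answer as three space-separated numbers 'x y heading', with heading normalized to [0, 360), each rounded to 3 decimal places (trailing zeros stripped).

Answer: -3 -22 90

Derivation:
Executing turtle program step by step:
Start: pos=(0,0), heading=0, pen down
BK 6: (0,0) -> (-6,0) [heading=0, draw]
FD 3: (-6,0) -> (-3,0) [heading=0, draw]
RT 90: heading 0 -> 270
FD 8: (-3,0) -> (-3,-8) [heading=270, draw]
BK 9: (-3,-8) -> (-3,1) [heading=270, draw]
PD: pen down
FD 10: (-3,1) -> (-3,-9) [heading=270, draw]
PU: pen up
FD 13: (-3,-9) -> (-3,-22) [heading=270, move]
PD: pen down
PD: pen down
RT 180: heading 270 -> 90
Final: pos=(-3,-22), heading=90, 5 segment(s) drawn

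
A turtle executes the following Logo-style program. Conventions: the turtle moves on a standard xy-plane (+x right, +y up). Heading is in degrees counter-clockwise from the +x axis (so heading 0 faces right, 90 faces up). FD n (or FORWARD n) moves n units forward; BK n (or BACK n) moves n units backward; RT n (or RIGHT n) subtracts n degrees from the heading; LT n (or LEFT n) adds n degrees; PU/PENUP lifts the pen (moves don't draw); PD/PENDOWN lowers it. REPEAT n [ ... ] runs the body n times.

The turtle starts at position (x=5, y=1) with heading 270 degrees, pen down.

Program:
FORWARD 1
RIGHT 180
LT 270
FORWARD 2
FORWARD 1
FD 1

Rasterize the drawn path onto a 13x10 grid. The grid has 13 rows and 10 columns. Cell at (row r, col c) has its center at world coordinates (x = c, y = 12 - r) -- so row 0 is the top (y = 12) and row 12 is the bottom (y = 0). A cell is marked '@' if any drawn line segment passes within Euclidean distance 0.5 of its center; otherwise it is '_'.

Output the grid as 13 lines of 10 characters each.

Answer: __________
__________
__________
__________
__________
__________
__________
__________
__________
__________
__________
_____@____
_____@@@@@

Derivation:
Segment 0: (5,1) -> (5,0)
Segment 1: (5,0) -> (7,-0)
Segment 2: (7,-0) -> (8,-0)
Segment 3: (8,-0) -> (9,-0)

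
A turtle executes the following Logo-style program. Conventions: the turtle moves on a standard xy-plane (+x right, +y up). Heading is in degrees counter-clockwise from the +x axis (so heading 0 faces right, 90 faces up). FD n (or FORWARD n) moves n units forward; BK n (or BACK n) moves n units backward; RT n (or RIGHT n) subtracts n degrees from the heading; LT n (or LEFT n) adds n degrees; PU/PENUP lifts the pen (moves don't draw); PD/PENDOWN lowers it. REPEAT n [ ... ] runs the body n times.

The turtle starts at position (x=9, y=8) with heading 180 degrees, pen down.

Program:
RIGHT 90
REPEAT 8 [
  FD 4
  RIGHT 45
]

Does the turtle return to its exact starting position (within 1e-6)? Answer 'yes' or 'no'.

Answer: yes

Derivation:
Executing turtle program step by step:
Start: pos=(9,8), heading=180, pen down
RT 90: heading 180 -> 90
REPEAT 8 [
  -- iteration 1/8 --
  FD 4: (9,8) -> (9,12) [heading=90, draw]
  RT 45: heading 90 -> 45
  -- iteration 2/8 --
  FD 4: (9,12) -> (11.828,14.828) [heading=45, draw]
  RT 45: heading 45 -> 0
  -- iteration 3/8 --
  FD 4: (11.828,14.828) -> (15.828,14.828) [heading=0, draw]
  RT 45: heading 0 -> 315
  -- iteration 4/8 --
  FD 4: (15.828,14.828) -> (18.657,12) [heading=315, draw]
  RT 45: heading 315 -> 270
  -- iteration 5/8 --
  FD 4: (18.657,12) -> (18.657,8) [heading=270, draw]
  RT 45: heading 270 -> 225
  -- iteration 6/8 --
  FD 4: (18.657,8) -> (15.828,5.172) [heading=225, draw]
  RT 45: heading 225 -> 180
  -- iteration 7/8 --
  FD 4: (15.828,5.172) -> (11.828,5.172) [heading=180, draw]
  RT 45: heading 180 -> 135
  -- iteration 8/8 --
  FD 4: (11.828,5.172) -> (9,8) [heading=135, draw]
  RT 45: heading 135 -> 90
]
Final: pos=(9,8), heading=90, 8 segment(s) drawn

Start position: (9, 8)
Final position: (9, 8)
Distance = 0; < 1e-6 -> CLOSED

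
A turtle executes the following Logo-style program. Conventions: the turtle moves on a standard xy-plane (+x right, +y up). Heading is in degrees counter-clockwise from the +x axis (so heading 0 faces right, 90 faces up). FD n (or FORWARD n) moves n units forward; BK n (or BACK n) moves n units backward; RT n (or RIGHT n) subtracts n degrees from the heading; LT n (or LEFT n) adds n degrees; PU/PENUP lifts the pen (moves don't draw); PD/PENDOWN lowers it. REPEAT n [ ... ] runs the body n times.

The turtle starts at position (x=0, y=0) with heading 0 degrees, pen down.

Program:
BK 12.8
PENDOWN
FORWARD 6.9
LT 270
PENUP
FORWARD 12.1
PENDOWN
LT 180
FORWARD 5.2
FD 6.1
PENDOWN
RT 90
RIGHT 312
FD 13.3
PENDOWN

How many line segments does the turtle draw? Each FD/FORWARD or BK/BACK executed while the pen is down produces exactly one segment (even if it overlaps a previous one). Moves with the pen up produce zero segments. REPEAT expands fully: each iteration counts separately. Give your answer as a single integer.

Answer: 5

Derivation:
Executing turtle program step by step:
Start: pos=(0,0), heading=0, pen down
BK 12.8: (0,0) -> (-12.8,0) [heading=0, draw]
PD: pen down
FD 6.9: (-12.8,0) -> (-5.9,0) [heading=0, draw]
LT 270: heading 0 -> 270
PU: pen up
FD 12.1: (-5.9,0) -> (-5.9,-12.1) [heading=270, move]
PD: pen down
LT 180: heading 270 -> 90
FD 5.2: (-5.9,-12.1) -> (-5.9,-6.9) [heading=90, draw]
FD 6.1: (-5.9,-6.9) -> (-5.9,-0.8) [heading=90, draw]
PD: pen down
RT 90: heading 90 -> 0
RT 312: heading 0 -> 48
FD 13.3: (-5.9,-0.8) -> (2.999,9.084) [heading=48, draw]
PD: pen down
Final: pos=(2.999,9.084), heading=48, 5 segment(s) drawn
Segments drawn: 5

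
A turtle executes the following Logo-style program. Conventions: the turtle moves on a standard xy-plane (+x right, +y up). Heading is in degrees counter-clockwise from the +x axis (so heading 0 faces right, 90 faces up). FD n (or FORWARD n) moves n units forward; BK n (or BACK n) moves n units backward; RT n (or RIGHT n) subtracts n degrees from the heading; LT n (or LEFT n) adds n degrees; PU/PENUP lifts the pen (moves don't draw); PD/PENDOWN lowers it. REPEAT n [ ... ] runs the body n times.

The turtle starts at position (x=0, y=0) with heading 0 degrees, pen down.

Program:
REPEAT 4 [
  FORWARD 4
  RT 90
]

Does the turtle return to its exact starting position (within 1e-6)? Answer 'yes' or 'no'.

Executing turtle program step by step:
Start: pos=(0,0), heading=0, pen down
REPEAT 4 [
  -- iteration 1/4 --
  FD 4: (0,0) -> (4,0) [heading=0, draw]
  RT 90: heading 0 -> 270
  -- iteration 2/4 --
  FD 4: (4,0) -> (4,-4) [heading=270, draw]
  RT 90: heading 270 -> 180
  -- iteration 3/4 --
  FD 4: (4,-4) -> (0,-4) [heading=180, draw]
  RT 90: heading 180 -> 90
  -- iteration 4/4 --
  FD 4: (0,-4) -> (0,0) [heading=90, draw]
  RT 90: heading 90 -> 0
]
Final: pos=(0,0), heading=0, 4 segment(s) drawn

Start position: (0, 0)
Final position: (0, 0)
Distance = 0; < 1e-6 -> CLOSED

Answer: yes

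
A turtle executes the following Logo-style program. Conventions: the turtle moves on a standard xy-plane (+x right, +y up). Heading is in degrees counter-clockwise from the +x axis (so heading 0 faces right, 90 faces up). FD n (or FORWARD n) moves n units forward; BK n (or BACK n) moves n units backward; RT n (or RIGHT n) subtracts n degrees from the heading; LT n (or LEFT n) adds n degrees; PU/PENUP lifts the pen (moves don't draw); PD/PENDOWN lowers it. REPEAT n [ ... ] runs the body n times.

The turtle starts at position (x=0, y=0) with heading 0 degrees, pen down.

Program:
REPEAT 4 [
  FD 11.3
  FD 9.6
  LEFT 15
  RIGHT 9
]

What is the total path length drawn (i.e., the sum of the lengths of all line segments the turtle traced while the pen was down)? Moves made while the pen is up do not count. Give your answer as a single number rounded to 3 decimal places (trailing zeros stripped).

Answer: 83.6

Derivation:
Executing turtle program step by step:
Start: pos=(0,0), heading=0, pen down
REPEAT 4 [
  -- iteration 1/4 --
  FD 11.3: (0,0) -> (11.3,0) [heading=0, draw]
  FD 9.6: (11.3,0) -> (20.9,0) [heading=0, draw]
  LT 15: heading 0 -> 15
  RT 9: heading 15 -> 6
  -- iteration 2/4 --
  FD 11.3: (20.9,0) -> (32.138,1.181) [heading=6, draw]
  FD 9.6: (32.138,1.181) -> (41.686,2.185) [heading=6, draw]
  LT 15: heading 6 -> 21
  RT 9: heading 21 -> 12
  -- iteration 3/4 --
  FD 11.3: (41.686,2.185) -> (52.739,4.534) [heading=12, draw]
  FD 9.6: (52.739,4.534) -> (62.129,6.53) [heading=12, draw]
  LT 15: heading 12 -> 27
  RT 9: heading 27 -> 18
  -- iteration 4/4 --
  FD 11.3: (62.129,6.53) -> (72.876,10.022) [heading=18, draw]
  FD 9.6: (72.876,10.022) -> (82.006,12.988) [heading=18, draw]
  LT 15: heading 18 -> 33
  RT 9: heading 33 -> 24
]
Final: pos=(82.006,12.988), heading=24, 8 segment(s) drawn

Segment lengths:
  seg 1: (0,0) -> (11.3,0), length = 11.3
  seg 2: (11.3,0) -> (20.9,0), length = 9.6
  seg 3: (20.9,0) -> (32.138,1.181), length = 11.3
  seg 4: (32.138,1.181) -> (41.686,2.185), length = 9.6
  seg 5: (41.686,2.185) -> (52.739,4.534), length = 11.3
  seg 6: (52.739,4.534) -> (62.129,6.53), length = 9.6
  seg 7: (62.129,6.53) -> (72.876,10.022), length = 11.3
  seg 8: (72.876,10.022) -> (82.006,12.988), length = 9.6
Total = 83.6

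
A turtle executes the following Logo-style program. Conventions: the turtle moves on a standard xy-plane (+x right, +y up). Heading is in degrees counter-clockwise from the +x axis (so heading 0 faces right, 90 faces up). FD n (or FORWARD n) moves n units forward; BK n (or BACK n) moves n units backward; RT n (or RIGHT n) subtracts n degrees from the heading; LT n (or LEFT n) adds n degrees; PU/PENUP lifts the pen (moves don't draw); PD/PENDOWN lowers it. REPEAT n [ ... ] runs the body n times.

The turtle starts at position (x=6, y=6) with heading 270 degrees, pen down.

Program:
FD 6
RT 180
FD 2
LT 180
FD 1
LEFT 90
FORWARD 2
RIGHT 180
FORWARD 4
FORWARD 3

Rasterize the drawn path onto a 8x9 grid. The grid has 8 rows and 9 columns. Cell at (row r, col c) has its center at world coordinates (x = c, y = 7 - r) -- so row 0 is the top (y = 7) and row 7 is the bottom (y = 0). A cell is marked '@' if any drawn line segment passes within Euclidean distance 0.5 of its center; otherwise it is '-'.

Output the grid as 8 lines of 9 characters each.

Answer: ---------
------@--
------@--
------@--
------@--
------@--
-@@@@@@@@
------@--

Derivation:
Segment 0: (6,6) -> (6,0)
Segment 1: (6,0) -> (6,2)
Segment 2: (6,2) -> (6,1)
Segment 3: (6,1) -> (8,1)
Segment 4: (8,1) -> (4,1)
Segment 5: (4,1) -> (1,1)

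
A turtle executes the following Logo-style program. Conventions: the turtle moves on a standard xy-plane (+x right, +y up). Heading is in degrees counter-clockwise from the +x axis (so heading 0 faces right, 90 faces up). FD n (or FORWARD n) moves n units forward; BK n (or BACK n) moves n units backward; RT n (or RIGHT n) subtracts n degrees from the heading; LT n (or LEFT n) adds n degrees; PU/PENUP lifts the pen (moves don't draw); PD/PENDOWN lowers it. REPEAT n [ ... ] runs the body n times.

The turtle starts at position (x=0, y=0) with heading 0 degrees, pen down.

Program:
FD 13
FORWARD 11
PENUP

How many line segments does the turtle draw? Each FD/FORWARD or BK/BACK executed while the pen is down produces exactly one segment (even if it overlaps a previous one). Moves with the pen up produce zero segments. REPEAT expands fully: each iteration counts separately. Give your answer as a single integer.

Answer: 2

Derivation:
Executing turtle program step by step:
Start: pos=(0,0), heading=0, pen down
FD 13: (0,0) -> (13,0) [heading=0, draw]
FD 11: (13,0) -> (24,0) [heading=0, draw]
PU: pen up
Final: pos=(24,0), heading=0, 2 segment(s) drawn
Segments drawn: 2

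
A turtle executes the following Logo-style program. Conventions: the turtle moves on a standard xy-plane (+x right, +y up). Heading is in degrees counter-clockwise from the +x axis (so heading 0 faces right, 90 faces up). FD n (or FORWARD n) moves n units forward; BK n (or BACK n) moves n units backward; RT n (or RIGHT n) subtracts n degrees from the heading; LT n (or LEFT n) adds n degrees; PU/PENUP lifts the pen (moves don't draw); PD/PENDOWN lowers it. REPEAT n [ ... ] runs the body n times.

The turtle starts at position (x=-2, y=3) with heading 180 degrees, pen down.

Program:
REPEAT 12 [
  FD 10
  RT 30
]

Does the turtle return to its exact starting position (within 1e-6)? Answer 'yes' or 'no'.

Executing turtle program step by step:
Start: pos=(-2,3), heading=180, pen down
REPEAT 12 [
  -- iteration 1/12 --
  FD 10: (-2,3) -> (-12,3) [heading=180, draw]
  RT 30: heading 180 -> 150
  -- iteration 2/12 --
  FD 10: (-12,3) -> (-20.66,8) [heading=150, draw]
  RT 30: heading 150 -> 120
  -- iteration 3/12 --
  FD 10: (-20.66,8) -> (-25.66,16.66) [heading=120, draw]
  RT 30: heading 120 -> 90
  -- iteration 4/12 --
  FD 10: (-25.66,16.66) -> (-25.66,26.66) [heading=90, draw]
  RT 30: heading 90 -> 60
  -- iteration 5/12 --
  FD 10: (-25.66,26.66) -> (-20.66,35.321) [heading=60, draw]
  RT 30: heading 60 -> 30
  -- iteration 6/12 --
  FD 10: (-20.66,35.321) -> (-12,40.321) [heading=30, draw]
  RT 30: heading 30 -> 0
  -- iteration 7/12 --
  FD 10: (-12,40.321) -> (-2,40.321) [heading=0, draw]
  RT 30: heading 0 -> 330
  -- iteration 8/12 --
  FD 10: (-2,40.321) -> (6.66,35.321) [heading=330, draw]
  RT 30: heading 330 -> 300
  -- iteration 9/12 --
  FD 10: (6.66,35.321) -> (11.66,26.66) [heading=300, draw]
  RT 30: heading 300 -> 270
  -- iteration 10/12 --
  FD 10: (11.66,26.66) -> (11.66,16.66) [heading=270, draw]
  RT 30: heading 270 -> 240
  -- iteration 11/12 --
  FD 10: (11.66,16.66) -> (6.66,8) [heading=240, draw]
  RT 30: heading 240 -> 210
  -- iteration 12/12 --
  FD 10: (6.66,8) -> (-2,3) [heading=210, draw]
  RT 30: heading 210 -> 180
]
Final: pos=(-2,3), heading=180, 12 segment(s) drawn

Start position: (-2, 3)
Final position: (-2, 3)
Distance = 0; < 1e-6 -> CLOSED

Answer: yes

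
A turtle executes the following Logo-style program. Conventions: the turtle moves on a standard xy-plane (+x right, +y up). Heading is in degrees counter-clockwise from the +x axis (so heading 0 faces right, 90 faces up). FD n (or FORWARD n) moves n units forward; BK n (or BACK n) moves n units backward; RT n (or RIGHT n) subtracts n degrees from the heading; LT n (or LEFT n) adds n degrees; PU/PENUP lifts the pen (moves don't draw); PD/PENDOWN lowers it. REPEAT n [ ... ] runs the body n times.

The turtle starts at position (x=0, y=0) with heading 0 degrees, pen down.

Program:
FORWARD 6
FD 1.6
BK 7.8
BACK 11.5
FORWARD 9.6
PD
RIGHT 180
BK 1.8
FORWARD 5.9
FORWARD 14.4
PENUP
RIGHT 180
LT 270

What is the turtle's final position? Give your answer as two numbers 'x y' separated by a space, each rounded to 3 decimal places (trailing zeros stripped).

Answer: -20.6 0

Derivation:
Executing turtle program step by step:
Start: pos=(0,0), heading=0, pen down
FD 6: (0,0) -> (6,0) [heading=0, draw]
FD 1.6: (6,0) -> (7.6,0) [heading=0, draw]
BK 7.8: (7.6,0) -> (-0.2,0) [heading=0, draw]
BK 11.5: (-0.2,0) -> (-11.7,0) [heading=0, draw]
FD 9.6: (-11.7,0) -> (-2.1,0) [heading=0, draw]
PD: pen down
RT 180: heading 0 -> 180
BK 1.8: (-2.1,0) -> (-0.3,0) [heading=180, draw]
FD 5.9: (-0.3,0) -> (-6.2,0) [heading=180, draw]
FD 14.4: (-6.2,0) -> (-20.6,0) [heading=180, draw]
PU: pen up
RT 180: heading 180 -> 0
LT 270: heading 0 -> 270
Final: pos=(-20.6,0), heading=270, 8 segment(s) drawn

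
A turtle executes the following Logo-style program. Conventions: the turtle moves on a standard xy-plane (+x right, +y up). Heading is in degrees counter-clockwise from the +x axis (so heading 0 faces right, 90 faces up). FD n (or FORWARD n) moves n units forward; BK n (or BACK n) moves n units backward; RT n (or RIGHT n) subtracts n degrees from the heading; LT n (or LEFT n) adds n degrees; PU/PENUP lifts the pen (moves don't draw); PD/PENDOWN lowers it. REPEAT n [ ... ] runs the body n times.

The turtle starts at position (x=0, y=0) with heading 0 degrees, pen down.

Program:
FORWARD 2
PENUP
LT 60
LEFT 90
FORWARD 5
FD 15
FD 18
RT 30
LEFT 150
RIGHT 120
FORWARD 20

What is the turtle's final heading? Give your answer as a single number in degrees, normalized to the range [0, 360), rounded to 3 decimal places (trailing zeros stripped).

Answer: 150

Derivation:
Executing turtle program step by step:
Start: pos=(0,0), heading=0, pen down
FD 2: (0,0) -> (2,0) [heading=0, draw]
PU: pen up
LT 60: heading 0 -> 60
LT 90: heading 60 -> 150
FD 5: (2,0) -> (-2.33,2.5) [heading=150, move]
FD 15: (-2.33,2.5) -> (-15.321,10) [heading=150, move]
FD 18: (-15.321,10) -> (-30.909,19) [heading=150, move]
RT 30: heading 150 -> 120
LT 150: heading 120 -> 270
RT 120: heading 270 -> 150
FD 20: (-30.909,19) -> (-48.229,29) [heading=150, move]
Final: pos=(-48.229,29), heading=150, 1 segment(s) drawn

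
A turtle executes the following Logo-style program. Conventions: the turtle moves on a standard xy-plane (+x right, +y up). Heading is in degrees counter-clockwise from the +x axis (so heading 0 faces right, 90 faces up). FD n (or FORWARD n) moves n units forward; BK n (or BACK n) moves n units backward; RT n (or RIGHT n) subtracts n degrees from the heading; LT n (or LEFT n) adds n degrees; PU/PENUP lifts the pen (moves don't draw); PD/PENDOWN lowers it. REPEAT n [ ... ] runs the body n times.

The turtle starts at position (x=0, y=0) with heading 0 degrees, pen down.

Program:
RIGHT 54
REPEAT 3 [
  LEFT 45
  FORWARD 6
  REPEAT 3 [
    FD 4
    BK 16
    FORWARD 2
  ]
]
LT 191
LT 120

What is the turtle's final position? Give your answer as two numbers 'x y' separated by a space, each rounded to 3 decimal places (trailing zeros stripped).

Answer: -46.875 -34.057

Derivation:
Executing turtle program step by step:
Start: pos=(0,0), heading=0, pen down
RT 54: heading 0 -> 306
REPEAT 3 [
  -- iteration 1/3 --
  LT 45: heading 306 -> 351
  FD 6: (0,0) -> (5.926,-0.939) [heading=351, draw]
  REPEAT 3 [
    -- iteration 1/3 --
    FD 4: (5.926,-0.939) -> (9.877,-1.564) [heading=351, draw]
    BK 16: (9.877,-1.564) -> (-5.926,0.939) [heading=351, draw]
    FD 2: (-5.926,0.939) -> (-3.951,0.626) [heading=351, draw]
    -- iteration 2/3 --
    FD 4: (-3.951,0.626) -> (0,0) [heading=351, draw]
    BK 16: (0,0) -> (-15.803,2.503) [heading=351, draw]
    FD 2: (-15.803,2.503) -> (-13.828,2.19) [heading=351, draw]
    -- iteration 3/3 --
    FD 4: (-13.828,2.19) -> (-9.877,1.564) [heading=351, draw]
    BK 16: (-9.877,1.564) -> (-25.68,4.067) [heading=351, draw]
    FD 2: (-25.68,4.067) -> (-23.705,3.754) [heading=351, draw]
  ]
  -- iteration 2/3 --
  LT 45: heading 351 -> 36
  FD 6: (-23.705,3.754) -> (-18.85,7.281) [heading=36, draw]
  REPEAT 3 [
    -- iteration 1/3 --
    FD 4: (-18.85,7.281) -> (-15.614,9.632) [heading=36, draw]
    BK 16: (-15.614,9.632) -> (-28.559,0.228) [heading=36, draw]
    FD 2: (-28.559,0.228) -> (-26.941,1.403) [heading=36, draw]
    -- iteration 2/3 --
    FD 4: (-26.941,1.403) -> (-23.705,3.754) [heading=36, draw]
    BK 16: (-23.705,3.754) -> (-36.649,-5.65) [heading=36, draw]
    FD 2: (-36.649,-5.65) -> (-35.031,-4.475) [heading=36, draw]
    -- iteration 3/3 --
    FD 4: (-35.031,-4.475) -> (-31.795,-2.123) [heading=36, draw]
    BK 16: (-31.795,-2.123) -> (-44.739,-11.528) [heading=36, draw]
    FD 2: (-44.739,-11.528) -> (-43.121,-10.352) [heading=36, draw]
  ]
  -- iteration 3/3 --
  LT 45: heading 36 -> 81
  FD 6: (-43.121,-10.352) -> (-42.182,-4.426) [heading=81, draw]
  REPEAT 3 [
    -- iteration 1/3 --
    FD 4: (-42.182,-4.426) -> (-41.557,-0.476) [heading=81, draw]
    BK 16: (-41.557,-0.476) -> (-44.06,-16.279) [heading=81, draw]
    FD 2: (-44.06,-16.279) -> (-43.747,-14.303) [heading=81, draw]
    -- iteration 2/3 --
    FD 4: (-43.747,-14.303) -> (-43.121,-10.352) [heading=81, draw]
    BK 16: (-43.121,-10.352) -> (-45.624,-26.155) [heading=81, draw]
    FD 2: (-45.624,-26.155) -> (-45.311,-24.18) [heading=81, draw]
    -- iteration 3/3 --
    FD 4: (-45.311,-24.18) -> (-44.685,-20.229) [heading=81, draw]
    BK 16: (-44.685,-20.229) -> (-47.188,-36.032) [heading=81, draw]
    FD 2: (-47.188,-36.032) -> (-46.875,-34.057) [heading=81, draw]
  ]
]
LT 191: heading 81 -> 272
LT 120: heading 272 -> 32
Final: pos=(-46.875,-34.057), heading=32, 30 segment(s) drawn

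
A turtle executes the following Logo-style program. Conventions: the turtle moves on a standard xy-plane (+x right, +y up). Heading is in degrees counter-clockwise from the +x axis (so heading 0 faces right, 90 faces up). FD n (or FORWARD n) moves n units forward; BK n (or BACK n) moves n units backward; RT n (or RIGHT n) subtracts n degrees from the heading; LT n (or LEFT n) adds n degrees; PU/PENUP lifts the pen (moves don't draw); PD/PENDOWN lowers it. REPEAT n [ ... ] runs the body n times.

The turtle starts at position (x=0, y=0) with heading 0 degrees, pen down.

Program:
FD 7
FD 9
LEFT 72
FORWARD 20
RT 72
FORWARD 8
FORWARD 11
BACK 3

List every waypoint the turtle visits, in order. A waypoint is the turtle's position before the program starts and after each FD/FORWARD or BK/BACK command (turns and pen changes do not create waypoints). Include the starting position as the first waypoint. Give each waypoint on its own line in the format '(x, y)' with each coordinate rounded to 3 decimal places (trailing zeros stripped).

Answer: (0, 0)
(7, 0)
(16, 0)
(22.18, 19.021)
(30.18, 19.021)
(41.18, 19.021)
(38.18, 19.021)

Derivation:
Executing turtle program step by step:
Start: pos=(0,0), heading=0, pen down
FD 7: (0,0) -> (7,0) [heading=0, draw]
FD 9: (7,0) -> (16,0) [heading=0, draw]
LT 72: heading 0 -> 72
FD 20: (16,0) -> (22.18,19.021) [heading=72, draw]
RT 72: heading 72 -> 0
FD 8: (22.18,19.021) -> (30.18,19.021) [heading=0, draw]
FD 11: (30.18,19.021) -> (41.18,19.021) [heading=0, draw]
BK 3: (41.18,19.021) -> (38.18,19.021) [heading=0, draw]
Final: pos=(38.18,19.021), heading=0, 6 segment(s) drawn
Waypoints (7 total):
(0, 0)
(7, 0)
(16, 0)
(22.18, 19.021)
(30.18, 19.021)
(41.18, 19.021)
(38.18, 19.021)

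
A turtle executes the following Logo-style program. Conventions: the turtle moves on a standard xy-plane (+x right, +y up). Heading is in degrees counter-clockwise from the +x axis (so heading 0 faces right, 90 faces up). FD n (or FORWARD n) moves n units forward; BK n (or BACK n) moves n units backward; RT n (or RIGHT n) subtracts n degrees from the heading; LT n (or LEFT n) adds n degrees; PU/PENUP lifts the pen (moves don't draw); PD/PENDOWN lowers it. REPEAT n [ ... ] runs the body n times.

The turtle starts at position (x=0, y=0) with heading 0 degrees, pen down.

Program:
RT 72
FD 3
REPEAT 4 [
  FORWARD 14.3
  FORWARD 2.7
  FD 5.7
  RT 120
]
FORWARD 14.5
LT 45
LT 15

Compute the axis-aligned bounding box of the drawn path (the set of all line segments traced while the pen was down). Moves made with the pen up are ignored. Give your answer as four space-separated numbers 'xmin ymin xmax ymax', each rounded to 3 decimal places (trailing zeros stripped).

Answer: -14.262 -24.442 7.942 0

Derivation:
Executing turtle program step by step:
Start: pos=(0,0), heading=0, pen down
RT 72: heading 0 -> 288
FD 3: (0,0) -> (0.927,-2.853) [heading=288, draw]
REPEAT 4 [
  -- iteration 1/4 --
  FD 14.3: (0.927,-2.853) -> (5.346,-16.453) [heading=288, draw]
  FD 2.7: (5.346,-16.453) -> (6.18,-19.021) [heading=288, draw]
  FD 5.7: (6.18,-19.021) -> (7.942,-24.442) [heading=288, draw]
  RT 120: heading 288 -> 168
  -- iteration 2/4 --
  FD 14.3: (7.942,-24.442) -> (-6.046,-21.469) [heading=168, draw]
  FD 2.7: (-6.046,-21.469) -> (-8.687,-20.908) [heading=168, draw]
  FD 5.7: (-8.687,-20.908) -> (-14.262,-19.723) [heading=168, draw]
  RT 120: heading 168 -> 48
  -- iteration 3/4 --
  FD 14.3: (-14.262,-19.723) -> (-4.694,-9.096) [heading=48, draw]
  FD 2.7: (-4.694,-9.096) -> (-2.887,-7.089) [heading=48, draw]
  FD 5.7: (-2.887,-7.089) -> (0.927,-2.853) [heading=48, draw]
  RT 120: heading 48 -> 288
  -- iteration 4/4 --
  FD 14.3: (0.927,-2.853) -> (5.346,-16.453) [heading=288, draw]
  FD 2.7: (5.346,-16.453) -> (6.18,-19.021) [heading=288, draw]
  FD 5.7: (6.18,-19.021) -> (7.942,-24.442) [heading=288, draw]
  RT 120: heading 288 -> 168
]
FD 14.5: (7.942,-24.442) -> (-6.241,-21.427) [heading=168, draw]
LT 45: heading 168 -> 213
LT 15: heading 213 -> 228
Final: pos=(-6.241,-21.427), heading=228, 14 segment(s) drawn

Segment endpoints: x in {-14.262, -8.687, -6.241, -6.046, -4.694, -2.887, 0, 0.927, 0.927, 5.346, 5.346, 6.18, 6.18, 7.942, 7.942}, y in {-24.442, -24.442, -21.469, -21.427, -20.908, -19.723, -19.021, -19.021, -16.453, -16.453, -9.096, -7.089, -2.853, -2.853, 0}
xmin=-14.262, ymin=-24.442, xmax=7.942, ymax=0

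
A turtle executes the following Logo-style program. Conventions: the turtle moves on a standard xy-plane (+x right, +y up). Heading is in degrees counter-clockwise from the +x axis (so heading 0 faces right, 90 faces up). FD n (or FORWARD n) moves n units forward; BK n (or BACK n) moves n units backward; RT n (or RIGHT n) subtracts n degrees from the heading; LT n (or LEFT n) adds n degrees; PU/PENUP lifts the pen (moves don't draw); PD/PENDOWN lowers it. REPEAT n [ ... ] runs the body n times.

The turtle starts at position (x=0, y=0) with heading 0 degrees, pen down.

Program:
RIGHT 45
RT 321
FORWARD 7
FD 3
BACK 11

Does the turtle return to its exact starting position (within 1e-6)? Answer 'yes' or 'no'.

Executing turtle program step by step:
Start: pos=(0,0), heading=0, pen down
RT 45: heading 0 -> 315
RT 321: heading 315 -> 354
FD 7: (0,0) -> (6.962,-0.732) [heading=354, draw]
FD 3: (6.962,-0.732) -> (9.945,-1.045) [heading=354, draw]
BK 11: (9.945,-1.045) -> (-0.995,0.105) [heading=354, draw]
Final: pos=(-0.995,0.105), heading=354, 3 segment(s) drawn

Start position: (0, 0)
Final position: (-0.995, 0.105)
Distance = 1; >= 1e-6 -> NOT closed

Answer: no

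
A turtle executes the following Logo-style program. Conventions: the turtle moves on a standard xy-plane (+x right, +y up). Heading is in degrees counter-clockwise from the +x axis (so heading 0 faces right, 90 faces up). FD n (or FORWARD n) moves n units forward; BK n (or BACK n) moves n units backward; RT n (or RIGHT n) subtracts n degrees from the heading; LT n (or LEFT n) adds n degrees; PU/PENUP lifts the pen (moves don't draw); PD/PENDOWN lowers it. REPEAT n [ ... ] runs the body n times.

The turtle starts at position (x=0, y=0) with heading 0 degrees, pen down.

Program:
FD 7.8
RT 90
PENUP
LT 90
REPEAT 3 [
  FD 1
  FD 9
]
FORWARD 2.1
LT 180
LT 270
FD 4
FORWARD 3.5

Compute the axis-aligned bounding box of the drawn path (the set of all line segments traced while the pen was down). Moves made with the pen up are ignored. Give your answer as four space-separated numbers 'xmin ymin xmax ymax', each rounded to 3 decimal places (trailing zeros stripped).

Answer: 0 0 7.8 0

Derivation:
Executing turtle program step by step:
Start: pos=(0,0), heading=0, pen down
FD 7.8: (0,0) -> (7.8,0) [heading=0, draw]
RT 90: heading 0 -> 270
PU: pen up
LT 90: heading 270 -> 0
REPEAT 3 [
  -- iteration 1/3 --
  FD 1: (7.8,0) -> (8.8,0) [heading=0, move]
  FD 9: (8.8,0) -> (17.8,0) [heading=0, move]
  -- iteration 2/3 --
  FD 1: (17.8,0) -> (18.8,0) [heading=0, move]
  FD 9: (18.8,0) -> (27.8,0) [heading=0, move]
  -- iteration 3/3 --
  FD 1: (27.8,0) -> (28.8,0) [heading=0, move]
  FD 9: (28.8,0) -> (37.8,0) [heading=0, move]
]
FD 2.1: (37.8,0) -> (39.9,0) [heading=0, move]
LT 180: heading 0 -> 180
LT 270: heading 180 -> 90
FD 4: (39.9,0) -> (39.9,4) [heading=90, move]
FD 3.5: (39.9,4) -> (39.9,7.5) [heading=90, move]
Final: pos=(39.9,7.5), heading=90, 1 segment(s) drawn

Segment endpoints: x in {0, 7.8}, y in {0}
xmin=0, ymin=0, xmax=7.8, ymax=0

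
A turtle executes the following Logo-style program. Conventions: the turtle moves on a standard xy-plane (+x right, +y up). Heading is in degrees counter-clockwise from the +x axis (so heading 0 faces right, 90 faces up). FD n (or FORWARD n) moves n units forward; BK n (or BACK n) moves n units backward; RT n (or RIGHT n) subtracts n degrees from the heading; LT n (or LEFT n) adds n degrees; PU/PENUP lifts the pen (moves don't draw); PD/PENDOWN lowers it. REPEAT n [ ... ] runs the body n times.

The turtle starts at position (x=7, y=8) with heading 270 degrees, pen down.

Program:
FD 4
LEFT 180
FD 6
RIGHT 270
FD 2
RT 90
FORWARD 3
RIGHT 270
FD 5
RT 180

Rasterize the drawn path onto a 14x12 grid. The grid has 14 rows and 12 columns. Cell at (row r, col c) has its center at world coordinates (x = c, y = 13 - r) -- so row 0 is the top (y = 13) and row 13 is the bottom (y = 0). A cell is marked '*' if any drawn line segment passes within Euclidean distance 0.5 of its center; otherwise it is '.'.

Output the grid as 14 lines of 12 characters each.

Segment 0: (7,8) -> (7,4)
Segment 1: (7,4) -> (7,10)
Segment 2: (7,10) -> (5,10)
Segment 3: (5,10) -> (5,13)
Segment 4: (5,13) -> (0,13)

Answer: ******......
.....*......
.....*......
.....***....
.......*....
.......*....
.......*....
.......*....
.......*....
.......*....
............
............
............
............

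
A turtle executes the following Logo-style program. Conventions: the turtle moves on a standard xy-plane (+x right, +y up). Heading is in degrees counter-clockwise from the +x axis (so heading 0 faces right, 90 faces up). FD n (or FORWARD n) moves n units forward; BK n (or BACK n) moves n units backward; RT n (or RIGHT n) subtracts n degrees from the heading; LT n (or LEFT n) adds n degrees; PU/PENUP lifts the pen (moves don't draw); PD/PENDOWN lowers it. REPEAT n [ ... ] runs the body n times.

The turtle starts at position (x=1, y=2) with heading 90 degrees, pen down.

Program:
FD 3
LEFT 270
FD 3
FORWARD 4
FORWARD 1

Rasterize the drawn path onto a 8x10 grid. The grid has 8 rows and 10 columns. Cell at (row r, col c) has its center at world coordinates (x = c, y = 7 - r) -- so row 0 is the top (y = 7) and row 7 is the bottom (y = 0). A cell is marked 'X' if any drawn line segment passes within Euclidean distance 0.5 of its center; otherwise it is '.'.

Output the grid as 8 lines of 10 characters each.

Segment 0: (1,2) -> (1,5)
Segment 1: (1,5) -> (4,5)
Segment 2: (4,5) -> (8,5)
Segment 3: (8,5) -> (9,5)

Answer: ..........
..........
.XXXXXXXXX
.X........
.X........
.X........
..........
..........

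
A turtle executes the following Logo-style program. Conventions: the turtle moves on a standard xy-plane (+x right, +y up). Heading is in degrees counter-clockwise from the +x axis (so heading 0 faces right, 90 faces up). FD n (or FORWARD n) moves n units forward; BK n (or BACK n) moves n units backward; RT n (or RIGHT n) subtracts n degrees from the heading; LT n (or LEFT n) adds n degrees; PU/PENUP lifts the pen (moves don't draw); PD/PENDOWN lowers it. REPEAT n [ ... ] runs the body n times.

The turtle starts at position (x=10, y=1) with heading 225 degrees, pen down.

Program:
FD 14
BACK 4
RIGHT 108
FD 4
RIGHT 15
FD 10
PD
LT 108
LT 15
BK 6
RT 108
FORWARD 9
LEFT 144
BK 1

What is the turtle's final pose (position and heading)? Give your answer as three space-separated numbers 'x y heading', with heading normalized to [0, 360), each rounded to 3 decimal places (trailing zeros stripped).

Answer: -0.653 20.524 261

Derivation:
Executing turtle program step by step:
Start: pos=(10,1), heading=225, pen down
FD 14: (10,1) -> (0.101,-8.899) [heading=225, draw]
BK 4: (0.101,-8.899) -> (2.929,-6.071) [heading=225, draw]
RT 108: heading 225 -> 117
FD 4: (2.929,-6.071) -> (1.113,-2.507) [heading=117, draw]
RT 15: heading 117 -> 102
FD 10: (1.113,-2.507) -> (-0.966,7.274) [heading=102, draw]
PD: pen down
LT 108: heading 102 -> 210
LT 15: heading 210 -> 225
BK 6: (-0.966,7.274) -> (3.276,11.517) [heading=225, draw]
RT 108: heading 225 -> 117
FD 9: (3.276,11.517) -> (-0.809,19.536) [heading=117, draw]
LT 144: heading 117 -> 261
BK 1: (-0.809,19.536) -> (-0.653,20.524) [heading=261, draw]
Final: pos=(-0.653,20.524), heading=261, 7 segment(s) drawn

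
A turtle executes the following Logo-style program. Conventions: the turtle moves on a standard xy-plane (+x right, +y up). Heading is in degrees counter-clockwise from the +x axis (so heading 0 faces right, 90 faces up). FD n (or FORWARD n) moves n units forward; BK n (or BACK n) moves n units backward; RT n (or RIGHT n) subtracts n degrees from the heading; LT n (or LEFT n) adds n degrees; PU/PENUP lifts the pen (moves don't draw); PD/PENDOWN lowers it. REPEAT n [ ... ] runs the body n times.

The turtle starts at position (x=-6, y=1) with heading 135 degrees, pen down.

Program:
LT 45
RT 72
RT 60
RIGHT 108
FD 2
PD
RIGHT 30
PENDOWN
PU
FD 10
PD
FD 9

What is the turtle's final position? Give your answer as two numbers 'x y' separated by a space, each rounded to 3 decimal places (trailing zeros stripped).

Executing turtle program step by step:
Start: pos=(-6,1), heading=135, pen down
LT 45: heading 135 -> 180
RT 72: heading 180 -> 108
RT 60: heading 108 -> 48
RT 108: heading 48 -> 300
FD 2: (-6,1) -> (-5,-0.732) [heading=300, draw]
PD: pen down
RT 30: heading 300 -> 270
PD: pen down
PU: pen up
FD 10: (-5,-0.732) -> (-5,-10.732) [heading=270, move]
PD: pen down
FD 9: (-5,-10.732) -> (-5,-19.732) [heading=270, draw]
Final: pos=(-5,-19.732), heading=270, 2 segment(s) drawn

Answer: -5 -19.732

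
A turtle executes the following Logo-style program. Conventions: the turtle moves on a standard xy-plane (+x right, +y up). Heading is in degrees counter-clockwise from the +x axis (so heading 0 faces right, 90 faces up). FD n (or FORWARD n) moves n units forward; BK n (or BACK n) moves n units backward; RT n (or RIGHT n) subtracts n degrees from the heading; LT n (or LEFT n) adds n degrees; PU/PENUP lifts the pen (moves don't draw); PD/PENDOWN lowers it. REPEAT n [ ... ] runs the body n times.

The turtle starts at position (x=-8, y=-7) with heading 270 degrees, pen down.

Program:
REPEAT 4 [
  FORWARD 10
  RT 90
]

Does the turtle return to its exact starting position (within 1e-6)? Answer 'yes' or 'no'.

Answer: yes

Derivation:
Executing turtle program step by step:
Start: pos=(-8,-7), heading=270, pen down
REPEAT 4 [
  -- iteration 1/4 --
  FD 10: (-8,-7) -> (-8,-17) [heading=270, draw]
  RT 90: heading 270 -> 180
  -- iteration 2/4 --
  FD 10: (-8,-17) -> (-18,-17) [heading=180, draw]
  RT 90: heading 180 -> 90
  -- iteration 3/4 --
  FD 10: (-18,-17) -> (-18,-7) [heading=90, draw]
  RT 90: heading 90 -> 0
  -- iteration 4/4 --
  FD 10: (-18,-7) -> (-8,-7) [heading=0, draw]
  RT 90: heading 0 -> 270
]
Final: pos=(-8,-7), heading=270, 4 segment(s) drawn

Start position: (-8, -7)
Final position: (-8, -7)
Distance = 0; < 1e-6 -> CLOSED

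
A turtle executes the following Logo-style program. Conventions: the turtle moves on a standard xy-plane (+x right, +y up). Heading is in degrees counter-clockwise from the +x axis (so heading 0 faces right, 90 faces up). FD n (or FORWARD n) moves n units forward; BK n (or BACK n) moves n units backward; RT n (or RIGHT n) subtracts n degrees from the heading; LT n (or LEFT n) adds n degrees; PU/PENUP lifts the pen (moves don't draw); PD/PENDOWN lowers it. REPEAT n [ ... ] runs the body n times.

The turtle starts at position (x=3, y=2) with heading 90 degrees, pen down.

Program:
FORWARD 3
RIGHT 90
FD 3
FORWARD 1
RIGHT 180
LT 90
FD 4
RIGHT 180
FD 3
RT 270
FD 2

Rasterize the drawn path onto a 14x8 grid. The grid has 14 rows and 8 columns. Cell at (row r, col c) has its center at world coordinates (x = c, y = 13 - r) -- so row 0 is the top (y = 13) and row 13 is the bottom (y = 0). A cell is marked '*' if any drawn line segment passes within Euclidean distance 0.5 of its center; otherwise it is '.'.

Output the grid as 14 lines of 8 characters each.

Answer: ........
........
........
........
........
........
........
........
...*****
...*.***
...*...*
...*...*
.......*
........

Derivation:
Segment 0: (3,2) -> (3,5)
Segment 1: (3,5) -> (6,5)
Segment 2: (6,5) -> (7,5)
Segment 3: (7,5) -> (7,1)
Segment 4: (7,1) -> (7,4)
Segment 5: (7,4) -> (5,4)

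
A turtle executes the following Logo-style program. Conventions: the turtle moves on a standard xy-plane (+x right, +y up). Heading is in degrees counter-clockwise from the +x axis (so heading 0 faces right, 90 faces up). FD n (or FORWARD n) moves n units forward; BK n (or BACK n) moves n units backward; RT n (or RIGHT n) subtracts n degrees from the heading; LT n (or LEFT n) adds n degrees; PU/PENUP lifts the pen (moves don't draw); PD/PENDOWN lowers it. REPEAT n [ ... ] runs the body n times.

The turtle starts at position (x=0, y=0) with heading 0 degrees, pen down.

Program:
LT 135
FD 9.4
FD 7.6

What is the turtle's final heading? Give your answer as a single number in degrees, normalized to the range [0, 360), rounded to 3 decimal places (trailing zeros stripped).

Answer: 135

Derivation:
Executing turtle program step by step:
Start: pos=(0,0), heading=0, pen down
LT 135: heading 0 -> 135
FD 9.4: (0,0) -> (-6.647,6.647) [heading=135, draw]
FD 7.6: (-6.647,6.647) -> (-12.021,12.021) [heading=135, draw]
Final: pos=(-12.021,12.021), heading=135, 2 segment(s) drawn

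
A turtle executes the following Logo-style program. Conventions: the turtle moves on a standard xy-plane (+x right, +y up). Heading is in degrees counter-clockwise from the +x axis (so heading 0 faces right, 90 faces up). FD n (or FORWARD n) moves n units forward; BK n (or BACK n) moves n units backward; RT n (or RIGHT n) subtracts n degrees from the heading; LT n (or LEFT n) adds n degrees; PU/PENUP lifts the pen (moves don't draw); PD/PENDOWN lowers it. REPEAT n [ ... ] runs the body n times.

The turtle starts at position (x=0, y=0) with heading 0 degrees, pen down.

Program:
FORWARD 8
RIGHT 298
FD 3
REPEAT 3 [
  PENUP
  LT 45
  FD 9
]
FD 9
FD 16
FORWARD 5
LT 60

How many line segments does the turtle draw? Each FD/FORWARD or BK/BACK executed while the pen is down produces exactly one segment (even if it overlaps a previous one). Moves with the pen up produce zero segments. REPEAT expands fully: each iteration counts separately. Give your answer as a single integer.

Executing turtle program step by step:
Start: pos=(0,0), heading=0, pen down
FD 8: (0,0) -> (8,0) [heading=0, draw]
RT 298: heading 0 -> 62
FD 3: (8,0) -> (9.408,2.649) [heading=62, draw]
REPEAT 3 [
  -- iteration 1/3 --
  PU: pen up
  LT 45: heading 62 -> 107
  FD 9: (9.408,2.649) -> (6.777,11.256) [heading=107, move]
  -- iteration 2/3 --
  PU: pen up
  LT 45: heading 107 -> 152
  FD 9: (6.777,11.256) -> (-1.169,15.481) [heading=152, move]
  -- iteration 3/3 --
  PU: pen up
  LT 45: heading 152 -> 197
  FD 9: (-1.169,15.481) -> (-9.776,12.849) [heading=197, move]
]
FD 9: (-9.776,12.849) -> (-18.383,10.218) [heading=197, move]
FD 16: (-18.383,10.218) -> (-33.684,5.54) [heading=197, move]
FD 5: (-33.684,5.54) -> (-38.465,4.078) [heading=197, move]
LT 60: heading 197 -> 257
Final: pos=(-38.465,4.078), heading=257, 2 segment(s) drawn
Segments drawn: 2

Answer: 2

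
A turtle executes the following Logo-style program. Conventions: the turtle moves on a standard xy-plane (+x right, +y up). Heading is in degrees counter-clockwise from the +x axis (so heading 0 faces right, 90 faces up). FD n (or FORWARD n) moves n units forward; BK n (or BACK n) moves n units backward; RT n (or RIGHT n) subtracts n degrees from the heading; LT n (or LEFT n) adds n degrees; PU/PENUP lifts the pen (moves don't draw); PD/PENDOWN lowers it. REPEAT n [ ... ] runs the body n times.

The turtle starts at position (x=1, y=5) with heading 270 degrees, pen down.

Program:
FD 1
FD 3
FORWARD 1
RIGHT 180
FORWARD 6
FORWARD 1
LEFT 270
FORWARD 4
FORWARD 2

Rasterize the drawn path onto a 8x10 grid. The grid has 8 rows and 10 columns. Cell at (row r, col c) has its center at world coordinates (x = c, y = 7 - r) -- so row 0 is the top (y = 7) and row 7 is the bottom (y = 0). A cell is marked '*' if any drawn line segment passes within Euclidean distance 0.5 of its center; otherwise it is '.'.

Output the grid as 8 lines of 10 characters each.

Segment 0: (1,5) -> (1,4)
Segment 1: (1,4) -> (1,1)
Segment 2: (1,1) -> (1,0)
Segment 3: (1,0) -> (1,6)
Segment 4: (1,6) -> (1,7)
Segment 5: (1,7) -> (5,7)
Segment 6: (5,7) -> (7,7)

Answer: .*******..
.*........
.*........
.*........
.*........
.*........
.*........
.*........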